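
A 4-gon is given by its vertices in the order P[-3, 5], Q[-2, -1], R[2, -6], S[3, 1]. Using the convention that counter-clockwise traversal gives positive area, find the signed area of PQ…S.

32.5

P→Q: (-3)(-1) − (-2)(5) = 13
Q→R: (-2)(-6) − (2)(-1) = 14
R→S: (2)(1) − (3)(-6) = 20
S→P: (3)(5) − (-3)(1) = 18
Σ = 65
Signed area = Σ/2 = 32.5 (positive ⇒ counter-clockwise traversal).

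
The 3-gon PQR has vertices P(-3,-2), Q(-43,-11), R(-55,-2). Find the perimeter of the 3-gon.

108

|PQ| = √((-40)² + (-9)²) = √1681 = 41
|QR| = √((-12)² + (9)²) = √225 = 15
|RP| = √((52)² + (0)²) = √2704 = 52
Perimeter = 41 + 15 + 52 = 108.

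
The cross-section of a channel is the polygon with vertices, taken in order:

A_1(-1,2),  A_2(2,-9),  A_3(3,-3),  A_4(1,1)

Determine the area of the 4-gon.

Σ = (5) + (21) + (6) + (3) = 35
Area = |Σ|/2 = 17.5.

17.5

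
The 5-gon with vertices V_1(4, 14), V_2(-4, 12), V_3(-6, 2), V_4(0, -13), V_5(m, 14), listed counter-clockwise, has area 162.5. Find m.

The doubled signed area Σ (x_i y_{i+1} − x_{i+1} y_i) is linear in m.
With m=0 it equals 190; the coefficient of m is 27 (from the two edges through V_5).
So 27·m + 190 = 2·162.5 = 325 ⇒ m = 5.

5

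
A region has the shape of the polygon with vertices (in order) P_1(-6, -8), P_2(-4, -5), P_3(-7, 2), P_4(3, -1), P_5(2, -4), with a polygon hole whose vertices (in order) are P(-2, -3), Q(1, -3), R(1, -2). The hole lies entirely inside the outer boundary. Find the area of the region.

45.5

Outer boundary:
Apply Gauss's area formula: 2A = Σ (x_i·y_{i+1} − x_{i+1}·y_i), indices taken mod 5.
P_1→P_2: (-6)(-5) − (-4)(-8) = -2
P_2→P_3: (-4)(2) − (-7)(-5) = -43
P_3→P_4: (-7)(-1) − (3)(2) = 1
P_4→P_5: (3)(-4) − (2)(-1) = -10
P_5→P_1: (2)(-8) − (-6)(-4) = -40
Σ = -94
Area = |Σ|/2 = 47.
Hole:
Apply the shoelace (surveyor's) formula: 2A = Σ (x_i·y_{i+1} − x_{i+1}·y_i), indices taken mod 3.
Σ = (9) + (1) + (-7) = 3
Area = |Σ|/2 = 1.5.
Net area = 47 − 1.5 = 45.5.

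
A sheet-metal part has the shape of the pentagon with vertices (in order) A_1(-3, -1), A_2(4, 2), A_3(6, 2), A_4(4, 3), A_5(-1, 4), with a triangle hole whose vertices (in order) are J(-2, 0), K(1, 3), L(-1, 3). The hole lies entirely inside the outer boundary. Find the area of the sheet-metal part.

Outer boundary:
Σ = (-2) + (-4) + (10) + (19) + (13) = 36
Area = |Σ|/2 = 18.
Hole:
Apply the shoelace formula: 2A = Σ (x_i·y_{i+1} − x_{i+1}·y_i), indices taken mod 3.
Σ = (-6) + (6) + (6) = 6
Area = |Σ|/2 = 3.
Net area = 18 − 3 = 15.

15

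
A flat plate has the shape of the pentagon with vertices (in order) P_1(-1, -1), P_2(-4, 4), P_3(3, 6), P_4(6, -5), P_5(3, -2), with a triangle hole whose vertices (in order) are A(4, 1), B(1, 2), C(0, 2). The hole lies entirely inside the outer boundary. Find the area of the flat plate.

48

Outer boundary:
Σ = (-8) + (-36) + (-51) + (3) + (-5) = -97
Area = |Σ|/2 = 48.5.
Hole:
Apply the surveyor's formula: 2A = Σ (x_i·y_{i+1} − x_{i+1}·y_i), indices taken mod 3.
Cross-terms: 7, 2, -8  ⇒  Σ = 1
Area = |Σ|/2 = 0.5.
Net area = 48.5 − 0.5 = 48.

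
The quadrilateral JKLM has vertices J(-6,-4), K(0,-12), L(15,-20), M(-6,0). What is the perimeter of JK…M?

60

|JK| = √((6)² + (-8)²) = √100 = 10
|KL| = √((15)² + (-8)²) = √289 = 17
|LM| = √((-21)² + (20)²) = √841 = 29
|MJ| = √((0)² + (-4)²) = √16 = 4
Perimeter = 10 + 17 + 29 + 4 = 60.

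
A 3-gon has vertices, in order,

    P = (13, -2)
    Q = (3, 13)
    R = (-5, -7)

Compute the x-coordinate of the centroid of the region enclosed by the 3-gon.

Apply the shoelace (surveyor's) formula. First the cross-terms c_i = x_i·y_{i+1} − x_{i+1}·y_i:
  175, 44, 101  ⇒  2A = 320, A = 160.
Then Σ (x_i + x_{i+1})·c_i = 3520, so x̄ = 3520 / (6·160) = 11/3.

11/3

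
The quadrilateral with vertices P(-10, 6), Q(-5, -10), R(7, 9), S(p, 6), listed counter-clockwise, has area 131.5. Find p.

-2

The doubled signed area Σ (x_i y_{i+1} − x_{i+1} y_i) is linear in p.
With p=0 it equals 257; the coefficient of p is -3 (from the two edges through S).
So -3·p + 257 = 2·131.5 = 263 ⇒ p = -2.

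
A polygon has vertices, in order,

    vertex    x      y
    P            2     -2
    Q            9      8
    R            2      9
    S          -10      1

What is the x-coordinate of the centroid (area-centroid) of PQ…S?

1/3

Apply the surveyor's formula. First the cross-terms c_i = x_i·y_{i+1} − x_{i+1}·y_i:
  34, 65, 92, 18  ⇒  2A = 209, A = 104.5.
Then Σ (x_i + x_{i+1})·c_i = 209, so x̄ = 209 / (6·104.5) = 1/3.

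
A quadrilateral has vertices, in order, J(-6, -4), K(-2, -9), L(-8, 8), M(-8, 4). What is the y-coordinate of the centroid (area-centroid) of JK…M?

Apply the shoelace formula. First the cross-terms c_i = x_i·y_{i+1} − x_{i+1}·y_i:
  46, -88, 32, 56  ⇒  2A = 46, A = 23.
Then Σ (y_i + y_{i+1})·c_i = -126, so ȳ = -126 / (6·23) = -21/23.

-21/23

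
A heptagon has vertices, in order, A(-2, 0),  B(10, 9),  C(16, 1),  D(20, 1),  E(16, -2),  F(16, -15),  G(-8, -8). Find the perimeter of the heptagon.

|AB| = √((12)² + (9)²) = √225 = 15
|BC| = √((6)² + (-8)²) = √100 = 10
|CD| = √((4)² + (0)²) = √16 = 4
|DE| = √((-4)² + (-3)²) = √25 = 5
|EF| = √((0)² + (-13)²) = √169 = 13
|FG| = √((-24)² + (7)²) = √625 = 25
|GA| = √((6)² + (8)²) = √100 = 10
Perimeter = 15 + 10 + 4 + 5 + 13 + 25 + 10 = 82.

82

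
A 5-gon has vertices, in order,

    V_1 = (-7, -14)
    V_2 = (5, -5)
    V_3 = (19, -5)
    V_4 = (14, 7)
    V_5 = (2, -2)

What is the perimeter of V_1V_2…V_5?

|V_1V_2| = √((12)² + (9)²) = √225 = 15
|V_2V_3| = √((14)² + (0)²) = √196 = 14
|V_3V_4| = √((-5)² + (12)²) = √169 = 13
|V_4V_5| = √((-12)² + (-9)²) = √225 = 15
|V_5V_1| = √((-9)² + (-12)²) = √225 = 15
Perimeter = 15 + 14 + 13 + 15 + 15 = 72.

72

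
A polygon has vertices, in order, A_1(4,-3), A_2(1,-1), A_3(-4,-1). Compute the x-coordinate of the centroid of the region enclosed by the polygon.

Apply the surveyor's formula. First the cross-terms c_i = x_i·y_{i+1} − x_{i+1}·y_i:
  -1, -5, 16  ⇒  2A = 10, A = 5.
Then Σ (x_i + x_{i+1})·c_i = 10, so x̄ = 10 / (6·5) = 1/3.

1/3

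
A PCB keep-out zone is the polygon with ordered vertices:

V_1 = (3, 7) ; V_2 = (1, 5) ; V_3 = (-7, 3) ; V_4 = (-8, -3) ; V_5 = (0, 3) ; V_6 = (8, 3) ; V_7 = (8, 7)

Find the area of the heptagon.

Cross-terms: 8, 38, 45, -24, -24, 32, 35  ⇒  Σ = 110
Area = |Σ|/2 = 55.

55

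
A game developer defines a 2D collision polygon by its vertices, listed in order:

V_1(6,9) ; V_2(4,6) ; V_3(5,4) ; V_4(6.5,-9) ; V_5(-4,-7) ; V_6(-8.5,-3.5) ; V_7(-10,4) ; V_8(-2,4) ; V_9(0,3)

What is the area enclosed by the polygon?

Apply Gauss's area formula: 2A = Σ (x_i·y_{i+1} − x_{i+1}·y_i), indices taken mod 9.
Σ = (0) + (-14) + (-71) + (-81.5) + (-45.5) + (-69) + (-32) + (-6) + (-18) = -337
Area = |Σ|/2 = 168.5.

168.5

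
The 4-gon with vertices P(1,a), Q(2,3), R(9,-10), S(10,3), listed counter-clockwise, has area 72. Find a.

The doubled signed area Σ (x_i y_{i+1} − x_{i+1} y_i) is linear in a.
With a=0 it equals 80; the coefficient of a is 8 (from the two edges through P).
So 8·a + 80 = 2·72 = 144 ⇒ a = 8.

8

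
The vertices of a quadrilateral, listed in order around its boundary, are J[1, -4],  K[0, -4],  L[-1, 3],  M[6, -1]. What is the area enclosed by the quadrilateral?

Cross-terms: -4, -4, -17, -23  ⇒  Σ = -48
Area = |Σ|/2 = 24.

24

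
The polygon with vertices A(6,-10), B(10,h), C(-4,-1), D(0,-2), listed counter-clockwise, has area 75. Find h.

The doubled signed area Σ (x_i y_{i+1} − x_{i+1} y_i) is linear in h.
With h=0 it equals 110; the coefficient of h is 10 (from the two edges through B).
So 10·h + 110 = 2·75 = 150 ⇒ h = 4.

4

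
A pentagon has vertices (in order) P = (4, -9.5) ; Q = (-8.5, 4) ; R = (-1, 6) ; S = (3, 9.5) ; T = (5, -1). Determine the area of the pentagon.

Apply the shoelace formula: 2A = Σ (x_i·y_{i+1} − x_{i+1}·y_i), indices taken mod 5.
Cross-terms: -64.75, -47, -27.5, -50.5, -43.5  ⇒  Σ = -233.25
Area = |Σ|/2 = 116.625.

116.625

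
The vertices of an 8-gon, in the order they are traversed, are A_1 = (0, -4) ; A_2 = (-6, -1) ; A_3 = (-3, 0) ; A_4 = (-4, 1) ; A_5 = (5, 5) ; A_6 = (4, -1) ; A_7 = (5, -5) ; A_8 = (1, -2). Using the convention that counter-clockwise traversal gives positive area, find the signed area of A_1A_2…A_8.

-52

Apply the shoelace formula: 2A = Σ (x_i·y_{i+1} − x_{i+1}·y_i), indices taken mod 8.
A_1→A_2: (0)(-1) − (-6)(-4) = -24
A_2→A_3: (-6)(0) − (-3)(-1) = -3
A_3→A_4: (-3)(1) − (-4)(0) = -3
A_4→A_5: (-4)(5) − (5)(1) = -25
A_5→A_6: (5)(-1) − (4)(5) = -25
A_6→A_7: (4)(-5) − (5)(-1) = -15
A_7→A_8: (5)(-2) − (1)(-5) = -5
A_8→A_1: (1)(-4) − (0)(-2) = -4
Σ = -104
Signed area = Σ/2 = -52 (negative ⇒ clockwise traversal).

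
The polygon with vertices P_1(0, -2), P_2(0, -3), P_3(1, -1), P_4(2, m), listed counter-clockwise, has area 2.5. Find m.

Write out the shoelace sum; only the two edges meeting at P_4 involve m:
2·Area = [(1·m − 2·(-1)) + (2·(-2) − 0·m)] + 3
       = 1·m + 1 = 5
⇒ m = 4.

4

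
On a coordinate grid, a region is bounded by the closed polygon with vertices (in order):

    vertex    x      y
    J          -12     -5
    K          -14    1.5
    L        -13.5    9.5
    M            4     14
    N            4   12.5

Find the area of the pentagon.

Apply the shoelace formula: 2A = Σ (x_i·y_{i+1} − x_{i+1}·y_i), indices taken mod 5.
Σ = (-88) + (-112.75) + (-227) + (-6) + (130) = -303.75
Area = |Σ|/2 = 151.875.

151.875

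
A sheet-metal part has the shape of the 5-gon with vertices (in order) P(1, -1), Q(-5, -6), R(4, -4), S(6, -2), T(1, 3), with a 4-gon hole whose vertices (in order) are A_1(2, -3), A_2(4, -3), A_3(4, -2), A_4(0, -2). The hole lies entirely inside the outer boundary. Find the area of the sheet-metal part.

29.5

Outer boundary:
Cross-terms: -11, 44, 16, 20, -4  ⇒  Σ = 65
Area = |Σ|/2 = 32.5.
Hole:
Apply Gauss's area formula: 2A = Σ (x_i·y_{i+1} − x_{i+1}·y_i), indices taken mod 4.
Cross-terms: 6, 4, -8, 4  ⇒  Σ = 6
Area = |Σ|/2 = 3.
Net area = 32.5 − 3 = 29.5.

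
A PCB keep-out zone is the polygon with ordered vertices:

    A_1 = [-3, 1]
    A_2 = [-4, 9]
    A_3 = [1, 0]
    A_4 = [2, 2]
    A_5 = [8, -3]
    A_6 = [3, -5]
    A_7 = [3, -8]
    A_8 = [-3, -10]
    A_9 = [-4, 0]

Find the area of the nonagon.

95

Apply the shoelace (surveyor's) formula: 2A = Σ (x_i·y_{i+1} − x_{i+1}·y_i), indices taken mod 9.
Σ = (-23) + (-9) + (2) + (-22) + (-31) + (-9) + (-54) + (-40) + (-4) = -190
Area = |Σ|/2 = 95.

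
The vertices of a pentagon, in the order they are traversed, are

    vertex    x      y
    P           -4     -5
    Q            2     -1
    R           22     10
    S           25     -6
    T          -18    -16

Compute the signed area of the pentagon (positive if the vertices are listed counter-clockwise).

-404

Apply Gauss's area formula: 2A = Σ (x_i·y_{i+1} − x_{i+1}·y_i), indices taken mod 5.
Cross-terms: 14, 42, -382, -508, 26  ⇒  Σ = -808
Signed area = Σ/2 = -404 (negative ⇒ clockwise traversal).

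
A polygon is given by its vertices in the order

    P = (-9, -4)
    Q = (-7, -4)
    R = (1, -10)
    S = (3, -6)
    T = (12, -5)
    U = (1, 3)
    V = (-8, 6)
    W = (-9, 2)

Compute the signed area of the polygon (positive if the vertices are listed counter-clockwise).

163

Σ = (8) + (74) + (24) + (57) + (41) + (30) + (38) + (54) = 326
Signed area = Σ/2 = 163 (positive ⇒ counter-clockwise traversal).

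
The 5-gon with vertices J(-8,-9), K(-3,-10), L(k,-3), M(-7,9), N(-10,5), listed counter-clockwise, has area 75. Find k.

-4

The doubled signed area Σ (x_i y_{i+1} − x_{i+1} y_i) is linear in k.
With k=0 it equals 226; the coefficient of k is 19 (from the two edges through L).
So 19·k + 226 = 2·75 = 150 ⇒ k = -4.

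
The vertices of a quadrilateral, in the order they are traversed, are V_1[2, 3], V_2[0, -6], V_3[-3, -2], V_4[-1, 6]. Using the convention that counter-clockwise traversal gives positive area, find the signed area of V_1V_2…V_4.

Σ = (-12) + (-18) + (-20) + (-15) = -65
Signed area = Σ/2 = -32.5 (negative ⇒ clockwise traversal).

-32.5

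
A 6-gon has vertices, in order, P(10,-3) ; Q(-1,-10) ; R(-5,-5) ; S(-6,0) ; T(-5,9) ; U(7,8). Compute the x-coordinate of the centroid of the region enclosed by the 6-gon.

Apply the shoelace formula. First the cross-terms c_i = x_i·y_{i+1} − x_{i+1}·y_i:
  -103, -45, -30, -54, -103, -101  ⇒  2A = -436, A = -218.
Then Σ (x_i + x_{i+1})·c_i = -1656, so x̄ = -1656 / (6·(-218)) = 138/109.

138/109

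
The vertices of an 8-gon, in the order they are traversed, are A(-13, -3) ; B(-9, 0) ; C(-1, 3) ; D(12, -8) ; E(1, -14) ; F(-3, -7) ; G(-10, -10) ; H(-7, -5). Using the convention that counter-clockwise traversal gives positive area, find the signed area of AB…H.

Apply the shoelace formula: 2A = Σ (x_i·y_{i+1} − x_{i+1}·y_i), indices taken mod 8.
Σ = (-27) + (-27) + (-28) + (-160) + (-49) + (-40) + (-20) + (-44) = -395
Signed area = Σ/2 = -197.5 (negative ⇒ clockwise traversal).

-197.5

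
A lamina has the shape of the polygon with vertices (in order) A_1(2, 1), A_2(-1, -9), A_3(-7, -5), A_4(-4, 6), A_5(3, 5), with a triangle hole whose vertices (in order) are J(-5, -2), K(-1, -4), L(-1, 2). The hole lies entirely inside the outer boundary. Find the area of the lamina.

Outer boundary:
Σ = (-17) + (-58) + (-62) + (-38) + (-7) = -182
Area = |Σ|/2 = 91.
Hole:
Σ = (18) + (-6) + (12) = 24
Area = |Σ|/2 = 12.
Net area = 91 − 12 = 79.

79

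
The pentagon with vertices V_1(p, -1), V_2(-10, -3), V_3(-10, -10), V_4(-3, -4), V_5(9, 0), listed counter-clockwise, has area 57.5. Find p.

Write out the shoelace sum; only the two edges meeting at V_1 involve p:
2·Area = [(9·(-1) − p·0) + (p·(-3) − (-10)·(-1))] + 116
       = -3·p + 97 = 115
⇒ p = -6.

-6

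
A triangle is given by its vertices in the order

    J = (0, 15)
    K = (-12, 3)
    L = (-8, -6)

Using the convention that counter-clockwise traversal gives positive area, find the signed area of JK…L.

78

Apply Gauss's area formula: 2A = Σ (x_i·y_{i+1} − x_{i+1}·y_i), indices taken mod 3.
Σ = (180) + (96) + (-120) = 156
Signed area = Σ/2 = 78 (positive ⇒ counter-clockwise traversal).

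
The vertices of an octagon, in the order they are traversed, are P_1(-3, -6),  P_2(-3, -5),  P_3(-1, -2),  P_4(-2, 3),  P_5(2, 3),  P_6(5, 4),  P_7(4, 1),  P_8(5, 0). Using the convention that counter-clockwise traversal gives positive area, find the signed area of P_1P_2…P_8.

-37

P_1→P_2: (-3)(-5) − (-3)(-6) = -3
P_2→P_3: (-3)(-2) − (-1)(-5) = 1
P_3→P_4: (-1)(3) − (-2)(-2) = -7
P_4→P_5: (-2)(3) − (2)(3) = -12
P_5→P_6: (2)(4) − (5)(3) = -7
P_6→P_7: (5)(1) − (4)(4) = -11
P_7→P_8: (4)(0) − (5)(1) = -5
P_8→P_1: (5)(-6) − (-3)(0) = -30
Σ = -74
Signed area = Σ/2 = -37 (negative ⇒ clockwise traversal).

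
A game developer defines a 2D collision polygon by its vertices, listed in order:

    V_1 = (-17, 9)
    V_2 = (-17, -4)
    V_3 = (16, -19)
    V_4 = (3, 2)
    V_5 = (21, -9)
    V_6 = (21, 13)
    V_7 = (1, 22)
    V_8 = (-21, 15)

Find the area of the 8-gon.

1041

Apply the surveyor's formula: 2A = Σ (x_i·y_{i+1} − x_{i+1}·y_i), indices taken mod 8.
Σ = (221) + (387) + (89) + (-69) + (462) + (449) + (477) + (66) = 2082
Area = |Σ|/2 = 1041.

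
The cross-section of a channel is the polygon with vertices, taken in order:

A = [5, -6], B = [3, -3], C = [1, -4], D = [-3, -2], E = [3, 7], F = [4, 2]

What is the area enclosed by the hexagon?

Σ = (3) + (-9) + (-14) + (-15) + (-22) + (-34) = -91
Area = |Σ|/2 = 45.5.

45.5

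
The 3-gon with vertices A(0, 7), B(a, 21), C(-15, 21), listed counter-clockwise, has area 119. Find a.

The doubled signed area Σ (x_i y_{i+1} − x_{i+1} y_i) is linear in a.
With a=0 it equals 210; the coefficient of a is 14 (from the two edges through B).
So 14·a + 210 = 2·119 = 238 ⇒ a = 2.

2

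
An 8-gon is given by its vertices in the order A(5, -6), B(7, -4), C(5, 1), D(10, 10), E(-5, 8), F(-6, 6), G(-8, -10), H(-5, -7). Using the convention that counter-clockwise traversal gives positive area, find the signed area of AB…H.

A→B: (5)(-4) − (7)(-6) = 22
B→C: (7)(1) − (5)(-4) = 27
C→D: (5)(10) − (10)(1) = 40
D→E: (10)(8) − (-5)(10) = 130
E→F: (-5)(6) − (-6)(8) = 18
F→G: (-6)(-10) − (-8)(6) = 108
G→H: (-8)(-7) − (-5)(-10) = 6
H→A: (-5)(-6) − (5)(-7) = 65
Σ = 416
Signed area = Σ/2 = 208 (positive ⇒ counter-clockwise traversal).

208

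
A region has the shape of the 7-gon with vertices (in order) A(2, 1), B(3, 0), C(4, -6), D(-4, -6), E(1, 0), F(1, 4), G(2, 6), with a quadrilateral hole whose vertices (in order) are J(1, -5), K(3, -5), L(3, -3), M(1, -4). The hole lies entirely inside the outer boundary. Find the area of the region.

32.5

Outer boundary:
Σ = (-3) + (-18) + (-48) + (6) + (4) + (-2) + (-10) = -71
Area = |Σ|/2 = 35.5.
Hole:
Apply the shoelace (surveyor's) formula: 2A = Σ (x_i·y_{i+1} − x_{i+1}·y_i), indices taken mod 4.
J→K: (1)(-5) − (3)(-5) = 10
K→L: (3)(-3) − (3)(-5) = 6
L→M: (3)(-4) − (1)(-3) = -9
M→J: (1)(-5) − (1)(-4) = -1
Σ = 6
Area = |Σ|/2 = 3.
Net area = 35.5 − 3 = 32.5.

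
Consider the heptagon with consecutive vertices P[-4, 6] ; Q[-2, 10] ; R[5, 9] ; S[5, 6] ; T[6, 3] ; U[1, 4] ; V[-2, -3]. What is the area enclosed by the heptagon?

65

Σ = (-28) + (-68) + (-15) + (-21) + (21) + (5) + (-24) = -130
Area = |Σ|/2 = 65.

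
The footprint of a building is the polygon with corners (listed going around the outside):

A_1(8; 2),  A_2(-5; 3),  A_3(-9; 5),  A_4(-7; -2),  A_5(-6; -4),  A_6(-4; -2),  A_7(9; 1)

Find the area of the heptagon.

Apply the shoelace formula: 2A = Σ (x_i·y_{i+1} − x_{i+1}·y_i), indices taken mod 7.
A_1→A_2: (8)(3) − (-5)(2) = 34
A_2→A_3: (-5)(5) − (-9)(3) = 2
A_3→A_4: (-9)(-2) − (-7)(5) = 53
A_4→A_5: (-7)(-4) − (-6)(-2) = 16
A_5→A_6: (-6)(-2) − (-4)(-4) = -4
A_6→A_7: (-4)(1) − (9)(-2) = 14
A_7→A_1: (9)(2) − (8)(1) = 10
Σ = 125
Area = |Σ|/2 = 62.5.

62.5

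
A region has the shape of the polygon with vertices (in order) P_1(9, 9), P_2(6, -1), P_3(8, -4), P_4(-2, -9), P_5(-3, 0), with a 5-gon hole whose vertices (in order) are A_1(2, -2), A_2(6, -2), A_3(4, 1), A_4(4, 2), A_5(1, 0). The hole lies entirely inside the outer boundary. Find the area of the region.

95.5

Outer boundary:
Σ = (-63) + (-16) + (-80) + (-27) + (-27) = -213
Area = |Σ|/2 = 106.5.
Hole:
Apply the shoelace formula: 2A = Σ (x_i·y_{i+1} − x_{i+1}·y_i), indices taken mod 5.
Σ = (8) + (14) + (4) + (-2) + (-2) = 22
Area = |Σ|/2 = 11.
Net area = 106.5 − 11 = 95.5.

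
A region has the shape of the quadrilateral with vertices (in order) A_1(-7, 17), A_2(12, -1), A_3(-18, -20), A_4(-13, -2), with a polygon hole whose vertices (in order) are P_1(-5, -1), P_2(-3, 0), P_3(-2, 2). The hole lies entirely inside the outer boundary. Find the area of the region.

Outer boundary:
Apply the shoelace (surveyor's) formula: 2A = Σ (x_i·y_{i+1} − x_{i+1}·y_i), indices taken mod 4.
Σ = (-197) + (-258) + (-224) + (-235) = -914
Area = |Σ|/2 = 457.
Hole:
Apply the shoelace formula: 2A = Σ (x_i·y_{i+1} − x_{i+1}·y_i), indices taken mod 3.
Σ = (-3) + (-6) + (12) = 3
Area = |Σ|/2 = 1.5.
Net area = 457 − 1.5 = 455.5.

455.5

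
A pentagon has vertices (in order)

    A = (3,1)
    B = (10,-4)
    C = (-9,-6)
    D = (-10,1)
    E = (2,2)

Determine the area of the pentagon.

106.5

Apply Gauss's area formula: 2A = Σ (x_i·y_{i+1} − x_{i+1}·y_i), indices taken mod 5.
Σ = (-22) + (-96) + (-69) + (-22) + (-4) = -213
Area = |Σ|/2 = 106.5.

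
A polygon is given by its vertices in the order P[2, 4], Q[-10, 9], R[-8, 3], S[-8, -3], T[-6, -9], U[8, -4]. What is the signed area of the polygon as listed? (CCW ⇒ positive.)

Apply the surveyor's formula: 2A = Σ (x_i·y_{i+1} − x_{i+1}·y_i), indices taken mod 6.
P→Q: (2)(9) − (-10)(4) = 58
Q→R: (-10)(3) − (-8)(9) = 42
R→S: (-8)(-3) − (-8)(3) = 48
S→T: (-8)(-9) − (-6)(-3) = 54
T→U: (-6)(-4) − (8)(-9) = 96
U→P: (8)(4) − (2)(-4) = 40
Σ = 338
Signed area = Σ/2 = 169 (positive ⇒ counter-clockwise traversal).

169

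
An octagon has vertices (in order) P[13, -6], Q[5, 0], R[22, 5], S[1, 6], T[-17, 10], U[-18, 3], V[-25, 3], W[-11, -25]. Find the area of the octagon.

746.5

Cross-terms: 30, 25, 127, 112, 129, 21, 658, 391  ⇒  Σ = 1493
Area = |Σ|/2 = 746.5.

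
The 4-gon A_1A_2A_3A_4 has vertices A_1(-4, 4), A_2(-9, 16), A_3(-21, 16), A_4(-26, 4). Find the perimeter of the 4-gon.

|A_1A_2| = √((-5)² + (12)²) = √169 = 13
|A_2A_3| = √((-12)² + (0)²) = √144 = 12
|A_3A_4| = √((-5)² + (-12)²) = √169 = 13
|A_4A_1| = √((22)² + (0)²) = √484 = 22
Perimeter = 13 + 12 + 13 + 22 = 60.

60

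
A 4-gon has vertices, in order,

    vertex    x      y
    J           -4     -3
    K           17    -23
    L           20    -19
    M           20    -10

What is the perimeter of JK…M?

|JK| = √((21)² + (-20)²) = √841 = 29
|KL| = √((3)² + (4)²) = √25 = 5
|LM| = √((0)² + (9)²) = √81 = 9
|MJ| = √((-24)² + (7)²) = √625 = 25
Perimeter = 29 + 5 + 9 + 25 = 68.

68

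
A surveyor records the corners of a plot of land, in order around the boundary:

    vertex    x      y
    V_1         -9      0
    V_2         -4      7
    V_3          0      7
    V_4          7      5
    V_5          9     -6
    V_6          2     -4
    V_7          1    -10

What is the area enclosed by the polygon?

178.5

Apply the surveyor's formula: 2A = Σ (x_i·y_{i+1} − x_{i+1}·y_i), indices taken mod 7.
Cross-terms: -63, -28, -49, -87, -24, -16, -90  ⇒  Σ = -357
Area = |Σ|/2 = 178.5.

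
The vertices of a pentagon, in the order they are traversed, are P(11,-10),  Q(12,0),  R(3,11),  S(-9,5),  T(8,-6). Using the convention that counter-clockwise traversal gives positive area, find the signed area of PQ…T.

Apply the surveyor's formula: 2A = Σ (x_i·y_{i+1} − x_{i+1}·y_i), indices taken mod 5.
Σ = (120) + (132) + (114) + (14) + (-14) = 366
Signed area = Σ/2 = 183 (positive ⇒ counter-clockwise traversal).

183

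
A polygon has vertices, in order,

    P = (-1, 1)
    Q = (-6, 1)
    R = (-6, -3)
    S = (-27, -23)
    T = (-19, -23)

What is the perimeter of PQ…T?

76

|PQ| = √((-5)² + (0)²) = √25 = 5
|QR| = √((0)² + (-4)²) = √16 = 4
|RS| = √((-21)² + (-20)²) = √841 = 29
|ST| = √((8)² + (0)²) = √64 = 8
|TP| = √((18)² + (24)²) = √900 = 30
Perimeter = 5 + 4 + 29 + 8 + 30 = 76.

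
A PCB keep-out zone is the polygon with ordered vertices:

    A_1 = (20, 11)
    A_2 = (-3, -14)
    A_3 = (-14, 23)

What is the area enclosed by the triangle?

A_1→A_2: (20)(-14) − (-3)(11) = -247
A_2→A_3: (-3)(23) − (-14)(-14) = -265
A_3→A_1: (-14)(11) − (20)(23) = -614
Σ = -1126
Area = |Σ|/2 = 563.

563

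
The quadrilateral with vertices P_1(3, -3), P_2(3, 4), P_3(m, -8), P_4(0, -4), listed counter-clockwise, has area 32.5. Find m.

-7

Write out the shoelace sum; only the two edges meeting at P_3 involve m:
2·Area = [(3·(-8) − m·4) + (m·(-4) − 0·(-8))] + 33
       = -8·m + 9 = 65
⇒ m = -7.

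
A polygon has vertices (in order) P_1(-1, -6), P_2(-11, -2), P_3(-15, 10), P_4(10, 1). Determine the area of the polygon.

Apply the surveyor's formula: 2A = Σ (x_i·y_{i+1} − x_{i+1}·y_i), indices taken mod 4.
P_1→P_2: (-1)(-2) − (-11)(-6) = -64
P_2→P_3: (-11)(10) − (-15)(-2) = -140
P_3→P_4: (-15)(1) − (10)(10) = -115
P_4→P_1: (10)(-6) − (-1)(1) = -59
Σ = -378
Area = |Σ|/2 = 189.

189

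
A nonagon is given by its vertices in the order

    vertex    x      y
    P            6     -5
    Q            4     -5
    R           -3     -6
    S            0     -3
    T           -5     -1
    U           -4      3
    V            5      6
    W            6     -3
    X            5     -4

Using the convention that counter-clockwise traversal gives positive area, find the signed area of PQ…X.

Apply the surveyor's formula: 2A = Σ (x_i·y_{i+1} − x_{i+1}·y_i), indices taken mod 9.
P→Q: (6)(-5) − (4)(-5) = -10
Q→R: (4)(-6) − (-3)(-5) = -39
R→S: (-3)(-3) − (0)(-6) = 9
S→T: (0)(-1) − (-5)(-3) = -15
T→U: (-5)(3) − (-4)(-1) = -19
U→V: (-4)(6) − (5)(3) = -39
V→W: (5)(-3) − (6)(6) = -51
W→X: (6)(-4) − (5)(-3) = -9
X→P: (5)(-5) − (6)(-4) = -1
Σ = -174
Signed area = Σ/2 = -87 (negative ⇒ clockwise traversal).

-87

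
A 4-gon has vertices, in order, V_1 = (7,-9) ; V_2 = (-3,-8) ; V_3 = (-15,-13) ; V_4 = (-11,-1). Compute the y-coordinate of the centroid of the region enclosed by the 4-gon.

-62/9

Apply the shoelace formula. First the cross-terms c_i = x_i·y_{i+1} − x_{i+1}·y_i:
  -83, -81, -128, 106  ⇒  2A = -186, A = -93.
Then Σ (y_i + y_{i+1})·c_i = 3844, so ȳ = 3844 / (6·(-93)) = -62/9.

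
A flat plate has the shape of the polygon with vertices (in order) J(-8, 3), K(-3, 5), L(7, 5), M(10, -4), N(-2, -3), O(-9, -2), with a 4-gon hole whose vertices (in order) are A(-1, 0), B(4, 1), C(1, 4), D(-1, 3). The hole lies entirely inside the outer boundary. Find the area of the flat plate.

119.5

Outer boundary:
Apply the shoelace (surveyor's) formula: 2A = Σ (x_i·y_{i+1} − x_{i+1}·y_i), indices taken mod 6.
J→K: (-8)(5) − (-3)(3) = -31
K→L: (-3)(5) − (7)(5) = -50
L→M: (7)(-4) − (10)(5) = -78
M→N: (10)(-3) − (-2)(-4) = -38
N→O: (-2)(-2) − (-9)(-3) = -23
O→J: (-9)(3) − (-8)(-2) = -43
Σ = -263
Area = |Σ|/2 = 131.5.
Hole:
Apply the shoelace (surveyor's) formula: 2A = Σ (x_i·y_{i+1} − x_{i+1}·y_i), indices taken mod 4.
A→B: (-1)(1) − (4)(0) = -1
B→C: (4)(4) − (1)(1) = 15
C→D: (1)(3) − (-1)(4) = 7
D→A: (-1)(0) − (-1)(3) = 3
Σ = 24
Area = |Σ|/2 = 12.
Net area = 131.5 − 12 = 119.5.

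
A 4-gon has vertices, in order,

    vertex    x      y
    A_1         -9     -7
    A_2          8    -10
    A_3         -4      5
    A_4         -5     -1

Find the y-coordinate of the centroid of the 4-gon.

Apply Gauss's area formula. First the cross-terms c_i = x_i·y_{i+1} − x_{i+1}·y_i:
  146, 0, 29, 26  ⇒  2A = 201, A = 100.5.
Then Σ (y_i + y_{i+1})·c_i = -2574, so ȳ = -2574 / (6·100.5) = -286/67.

-286/67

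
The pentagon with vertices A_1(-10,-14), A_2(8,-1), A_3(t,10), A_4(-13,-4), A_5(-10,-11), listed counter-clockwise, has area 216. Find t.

11

Write out the shoelace sum; only the two edges meeting at A_3 involve t:
2·Area = [(8·10 − t·(-1)) + (t·(-4) − (-13)·10)] + 255
       = -3·t + 465 = 432
⇒ t = 11.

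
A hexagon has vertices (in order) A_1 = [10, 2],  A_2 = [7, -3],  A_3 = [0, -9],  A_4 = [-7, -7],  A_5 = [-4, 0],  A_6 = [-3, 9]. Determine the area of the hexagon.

165

Apply the shoelace formula: 2A = Σ (x_i·y_{i+1} − x_{i+1}·y_i), indices taken mod 6.
Cross-terms: -44, -63, -63, -28, -36, -96  ⇒  Σ = -330
Area = |Σ|/2 = 165.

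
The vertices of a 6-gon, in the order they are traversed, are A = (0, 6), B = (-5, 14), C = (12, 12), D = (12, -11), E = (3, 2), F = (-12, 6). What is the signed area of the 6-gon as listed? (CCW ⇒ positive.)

-223.5

Apply the surveyor's formula: 2A = Σ (x_i·y_{i+1} − x_{i+1}·y_i), indices taken mod 6.
Σ = (30) + (-228) + (-276) + (57) + (42) + (-72) = -447
Signed area = Σ/2 = -223.5 (negative ⇒ clockwise traversal).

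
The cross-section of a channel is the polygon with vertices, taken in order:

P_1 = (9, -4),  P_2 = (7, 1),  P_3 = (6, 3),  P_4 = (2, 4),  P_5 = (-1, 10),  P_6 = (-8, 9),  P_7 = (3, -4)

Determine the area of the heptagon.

Σ = (37) + (15) + (18) + (24) + (71) + (5) + (24) = 194
Area = |Σ|/2 = 97.

97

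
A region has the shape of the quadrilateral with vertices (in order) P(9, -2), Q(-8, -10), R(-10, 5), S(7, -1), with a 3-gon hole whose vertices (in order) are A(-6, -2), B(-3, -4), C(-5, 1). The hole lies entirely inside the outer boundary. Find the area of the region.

132.5

Outer boundary:
Apply the shoelace formula: 2A = Σ (x_i·y_{i+1} − x_{i+1}·y_i), indices taken mod 4.
Σ = (-106) + (-140) + (-25) + (-5) = -276
Area = |Σ|/2 = 138.
Hole:
Apply the surveyor's formula: 2A = Σ (x_i·y_{i+1} − x_{i+1}·y_i), indices taken mod 3.
A→B: (-6)(-4) − (-3)(-2) = 18
B→C: (-3)(1) − (-5)(-4) = -23
C→A: (-5)(-2) − (-6)(1) = 16
Σ = 11
Area = |Σ|/2 = 5.5.
Net area = 138 − 5.5 = 132.5.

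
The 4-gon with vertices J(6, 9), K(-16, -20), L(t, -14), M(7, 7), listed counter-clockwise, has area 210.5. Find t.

Write out the shoelace sum; only the two edges meeting at L involve t:
2·Area = [((-16)·(-14) − t·(-20)) + (t·7 − 7·(-14))] + 45
       = 27·t + 367 = 421
⇒ t = 2.

2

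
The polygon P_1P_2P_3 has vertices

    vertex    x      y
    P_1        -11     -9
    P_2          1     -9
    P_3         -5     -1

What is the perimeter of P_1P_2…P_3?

32

|P_1P_2| = √((12)² + (0)²) = √144 = 12
|P_2P_3| = √((-6)² + (8)²) = √100 = 10
|P_3P_1| = √((-6)² + (-8)²) = √100 = 10
Perimeter = 12 + 10 + 10 = 32.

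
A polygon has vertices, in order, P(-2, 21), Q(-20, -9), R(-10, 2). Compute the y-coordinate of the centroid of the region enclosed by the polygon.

14/3

Apply the shoelace (surveyor's) formula. First the cross-terms c_i = x_i·y_{i+1} − x_{i+1}·y_i:
  438, -130, -206  ⇒  2A = 102, A = 51.
Then Σ (y_i + y_{i+1})·c_i = 1428, so ȳ = 1428 / (6·51) = 14/3.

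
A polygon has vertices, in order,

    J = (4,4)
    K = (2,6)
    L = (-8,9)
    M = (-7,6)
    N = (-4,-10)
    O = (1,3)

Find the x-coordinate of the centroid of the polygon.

Apply the shoelace formula. First the cross-terms c_i = x_i·y_{i+1} − x_{i+1}·y_i:
  16, 66, 15, 94, -2, -8  ⇒  2A = 181, A = 90.5.
Then Σ (x_i + x_{i+1})·c_i = -1593, so x̄ = -1593 / (6·90.5) = -531/181.

-531/181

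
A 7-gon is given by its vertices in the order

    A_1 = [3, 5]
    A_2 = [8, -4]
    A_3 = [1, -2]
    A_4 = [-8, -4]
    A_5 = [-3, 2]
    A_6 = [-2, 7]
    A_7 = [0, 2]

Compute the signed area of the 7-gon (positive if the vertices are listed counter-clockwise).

-69.5

Σ = (-52) + (-12) + (-20) + (-28) + (-17) + (-4) + (-6) = -139
Signed area = Σ/2 = -69.5 (negative ⇒ clockwise traversal).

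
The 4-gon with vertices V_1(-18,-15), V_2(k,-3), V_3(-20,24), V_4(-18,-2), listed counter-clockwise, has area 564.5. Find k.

Write out the shoelace sum; only the two edges meeting at V_2 involve k:
2·Area = [((-18)·(-3) − k·(-15)) + (k·24 − (-20)·(-3))] + 706
       = 39·k + 700 = 1129
⇒ k = 11.

11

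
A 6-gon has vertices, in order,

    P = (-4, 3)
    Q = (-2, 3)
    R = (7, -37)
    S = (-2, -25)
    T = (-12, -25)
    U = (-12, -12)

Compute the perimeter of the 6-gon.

98

|PQ| = √((2)² + (0)²) = √4 = 2
|QR| = √((9)² + (-40)²) = √1681 = 41
|RS| = √((-9)² + (12)²) = √225 = 15
|ST| = √((-10)² + (0)²) = √100 = 10
|TU| = √((0)² + (13)²) = √169 = 13
|UP| = √((8)² + (15)²) = √289 = 17
Perimeter = 2 + 41 + 15 + 10 + 13 + 17 = 98.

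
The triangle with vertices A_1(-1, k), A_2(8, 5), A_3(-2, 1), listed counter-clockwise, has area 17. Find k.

-2

The doubled signed area Σ (x_i y_{i+1} − x_{i+1} y_i) is linear in k.
With k=0 it equals 14; the coefficient of k is -10 (from the two edges through A_1).
So -10·k + 14 = 2·17 = 34 ⇒ k = -2.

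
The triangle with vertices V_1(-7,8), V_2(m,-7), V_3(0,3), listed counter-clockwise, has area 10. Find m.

10

Write out the shoelace sum; only the two edges meeting at V_2 involve m:
2·Area = [((-7)·(-7) − m·8) + (m·3 − 0·(-7))] + 21
       = -5·m + 70 = 20
⇒ m = 10.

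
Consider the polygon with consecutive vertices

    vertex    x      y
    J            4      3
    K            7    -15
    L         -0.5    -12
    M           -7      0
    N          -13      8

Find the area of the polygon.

Apply Gauss's area formula: 2A = Σ (x_i·y_{i+1} − x_{i+1}·y_i), indices taken mod 5.
J→K: (4)(-15) − (7)(3) = -81
K→L: (7)(-12) − (-0.5)(-15) = -91.5
L→M: (-0.5)(0) − (-7)(-12) = -84
M→N: (-7)(8) − (-13)(0) = -56
N→J: (-13)(3) − (4)(8) = -71
Σ = -383.5
Area = |Σ|/2 = 191.75.

191.75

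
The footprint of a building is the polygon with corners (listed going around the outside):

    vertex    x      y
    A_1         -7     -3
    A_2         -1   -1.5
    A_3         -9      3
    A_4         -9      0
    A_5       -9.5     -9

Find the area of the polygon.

32.25

Apply the shoelace (surveyor's) formula: 2A = Σ (x_i·y_{i+1} − x_{i+1}·y_i), indices taken mod 5.
Σ = (7.5) + (-16.5) + (27) + (81) + (-34.5) = 64.5
Area = |Σ|/2 = 32.25.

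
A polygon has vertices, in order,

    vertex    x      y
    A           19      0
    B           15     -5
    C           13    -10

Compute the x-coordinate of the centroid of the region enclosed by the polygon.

Apply the shoelace formula. First the cross-terms c_i = x_i·y_{i+1} − x_{i+1}·y_i:
  -95, -85, 190  ⇒  2A = 10, A = 5.
Then Σ (x_i + x_{i+1})·c_i = 470, so x̄ = 470 / (6·5) = 47/3.

47/3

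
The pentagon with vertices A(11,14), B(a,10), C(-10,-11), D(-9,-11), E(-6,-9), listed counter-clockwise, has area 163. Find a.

Write out the shoelace sum; only the two edges meeting at B involve a:
2·Area = [(11·10 − a·14) + (a·(-11) − (-10)·10)] + 41
       = -25·a + 251 = 326
⇒ a = -3.

-3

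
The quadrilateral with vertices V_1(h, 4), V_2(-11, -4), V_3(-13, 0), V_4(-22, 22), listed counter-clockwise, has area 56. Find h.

Write out the shoelace sum; only the two edges meeting at V_1 involve h:
2·Area = [((-22)·4 − h·22) + (h·(-4) − (-11)·4)] + -338
       = -26·h + -382 = 112
⇒ h = -19.

-19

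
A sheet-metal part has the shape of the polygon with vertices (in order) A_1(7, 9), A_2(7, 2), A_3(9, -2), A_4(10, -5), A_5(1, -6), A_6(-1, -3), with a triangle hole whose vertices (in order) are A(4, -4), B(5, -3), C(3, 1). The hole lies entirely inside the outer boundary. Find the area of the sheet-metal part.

Outer boundary:
Σ = (-49) + (-32) + (-25) + (-55) + (-9) + (12) = -158
Area = |Σ|/2 = 79.
Hole:
Apply the shoelace formula: 2A = Σ (x_i·y_{i+1} − x_{i+1}·y_i), indices taken mod 3.
Cross-terms: 8, 14, -16  ⇒  Σ = 6
Area = |Σ|/2 = 3.
Net area = 79 − 3 = 76.

76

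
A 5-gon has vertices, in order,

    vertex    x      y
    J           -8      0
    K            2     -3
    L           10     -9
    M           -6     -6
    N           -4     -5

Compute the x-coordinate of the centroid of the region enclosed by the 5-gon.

Apply the shoelace formula. First the cross-terms c_i = x_i·y_{i+1} − x_{i+1}·y_i:
  24, 12, -114, 6, -40  ⇒  2A = -112, A = -56.
Then Σ (x_i + x_{i+1})·c_i = -36, so x̄ = -36 / (6·(-56)) = 3/28.

3/28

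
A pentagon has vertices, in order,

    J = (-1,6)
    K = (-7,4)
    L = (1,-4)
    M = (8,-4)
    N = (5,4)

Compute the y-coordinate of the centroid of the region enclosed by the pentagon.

31/33

Apply the shoelace formula. First the cross-terms c_i = x_i·y_{i+1} − x_{i+1}·y_i:
  38, 24, 28, 52, 34  ⇒  2A = 176, A = 88.
Then Σ (y_i + y_{i+1})·c_i = 496, so ȳ = 496 / (6·88) = 31/33.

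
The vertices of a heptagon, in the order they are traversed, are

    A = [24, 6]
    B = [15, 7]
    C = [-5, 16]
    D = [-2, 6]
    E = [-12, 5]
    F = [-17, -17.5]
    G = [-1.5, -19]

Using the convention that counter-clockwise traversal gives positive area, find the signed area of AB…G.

727.875

Σ = (78) + (275) + (2) + (62) + (295) + (296.75) + (447) = 1455.75
Signed area = Σ/2 = 727.875 (positive ⇒ counter-clockwise traversal).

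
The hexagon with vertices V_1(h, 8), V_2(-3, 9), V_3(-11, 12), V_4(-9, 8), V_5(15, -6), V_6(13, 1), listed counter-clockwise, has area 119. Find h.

0

Write out the shoelace sum; only the two edges meeting at V_1 involve h:
2·Area = [(13·8 − h·1) + (h·9 − (-3)·8)] + 110
       = 8·h + 238 = 238
⇒ h = 0.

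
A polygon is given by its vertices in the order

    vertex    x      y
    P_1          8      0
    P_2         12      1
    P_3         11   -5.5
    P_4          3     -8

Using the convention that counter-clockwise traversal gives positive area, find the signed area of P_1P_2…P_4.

Σ = (8) + (-77) + (-71.5) + (64) = -76.5
Signed area = Σ/2 = -38.25 (negative ⇒ clockwise traversal).

-38.25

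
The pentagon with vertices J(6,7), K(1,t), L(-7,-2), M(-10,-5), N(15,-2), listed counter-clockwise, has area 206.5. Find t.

15

Write out the shoelace sum; only the two edges meeting at K involve t:
2·Area = [(6·t − 1·7) + (1·(-2) − (-7)·t)] + 227
       = 13·t + 218 = 413
⇒ t = 15.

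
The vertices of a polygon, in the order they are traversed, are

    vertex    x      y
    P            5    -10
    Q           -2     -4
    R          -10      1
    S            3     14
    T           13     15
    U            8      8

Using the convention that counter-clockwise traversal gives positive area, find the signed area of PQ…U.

Σ = (-40) + (-42) + (-143) + (-137) + (-16) + (-120) = -498
Signed area = Σ/2 = -249 (negative ⇒ clockwise traversal).

-249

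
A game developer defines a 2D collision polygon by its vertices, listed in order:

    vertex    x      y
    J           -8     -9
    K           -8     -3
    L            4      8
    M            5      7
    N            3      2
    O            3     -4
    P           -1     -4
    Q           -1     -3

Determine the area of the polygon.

J→K: (-8)(-3) − (-8)(-9) = -48
K→L: (-8)(8) − (4)(-3) = -52
L→M: (4)(7) − (5)(8) = -12
M→N: (5)(2) − (3)(7) = -11
N→O: (3)(-4) − (3)(2) = -18
O→P: (3)(-4) − (-1)(-4) = -16
P→Q: (-1)(-3) − (-1)(-4) = -1
Q→J: (-1)(-9) − (-8)(-3) = -15
Σ = -173
Area = |Σ|/2 = 86.5.

86.5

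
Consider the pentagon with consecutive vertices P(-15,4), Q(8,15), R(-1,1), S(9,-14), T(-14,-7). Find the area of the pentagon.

Σ = (-257) + (23) + (5) + (-259) + (-161) = -649
Area = |Σ|/2 = 324.5.

324.5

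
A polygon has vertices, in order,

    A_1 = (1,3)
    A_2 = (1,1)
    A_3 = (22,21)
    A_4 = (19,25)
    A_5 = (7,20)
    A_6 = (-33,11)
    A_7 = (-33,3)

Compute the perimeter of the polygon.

|A_1A_2| = √((0)² + (-2)²) = √4 = 2
|A_2A_3| = √((21)² + (20)²) = √841 = 29
|A_3A_4| = √((-3)² + (4)²) = √25 = 5
|A_4A_5| = √((-12)² + (-5)²) = √169 = 13
|A_5A_6| = √((-40)² + (-9)²) = √1681 = 41
|A_6A_7| = √((0)² + (-8)²) = √64 = 8
|A_7A_1| = √((34)² + (0)²) = √1156 = 34
Perimeter = 2 + 29 + 5 + 13 + 41 + 8 + 34 = 132.

132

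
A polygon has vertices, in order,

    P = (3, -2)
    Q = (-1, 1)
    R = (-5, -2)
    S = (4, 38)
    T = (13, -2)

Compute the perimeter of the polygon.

102

|PQ| = √((-4)² + (3)²) = √25 = 5
|QR| = √((-4)² + (-3)²) = √25 = 5
|RS| = √((9)² + (40)²) = √1681 = 41
|ST| = √((9)² + (-40)²) = √1681 = 41
|TP| = √((-10)² + (0)²) = √100 = 10
Perimeter = 5 + 5 + 41 + 41 + 10 = 102.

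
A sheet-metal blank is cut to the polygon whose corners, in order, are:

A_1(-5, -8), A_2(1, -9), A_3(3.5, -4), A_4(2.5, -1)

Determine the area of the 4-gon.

31

Apply Gauss's area formula: 2A = Σ (x_i·y_{i+1} − x_{i+1}·y_i), indices taken mod 4.
A_1→A_2: (-5)(-9) − (1)(-8) = 53
A_2→A_3: (1)(-4) − (3.5)(-9) = 27.5
A_3→A_4: (3.5)(-1) − (2.5)(-4) = 6.5
A_4→A_1: (2.5)(-8) − (-5)(-1) = -25
Σ = 62
Area = |Σ|/2 = 31.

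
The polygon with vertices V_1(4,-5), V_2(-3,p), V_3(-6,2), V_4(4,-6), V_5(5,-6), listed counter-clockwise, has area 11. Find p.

1

Write out the shoelace sum; only the two edges meeting at V_2 involve p:
2·Area = [(4·p − (-3)·(-5)) + ((-3)·2 − (-6)·p)] + 33
       = 10·p + 12 = 22
⇒ p = 1.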